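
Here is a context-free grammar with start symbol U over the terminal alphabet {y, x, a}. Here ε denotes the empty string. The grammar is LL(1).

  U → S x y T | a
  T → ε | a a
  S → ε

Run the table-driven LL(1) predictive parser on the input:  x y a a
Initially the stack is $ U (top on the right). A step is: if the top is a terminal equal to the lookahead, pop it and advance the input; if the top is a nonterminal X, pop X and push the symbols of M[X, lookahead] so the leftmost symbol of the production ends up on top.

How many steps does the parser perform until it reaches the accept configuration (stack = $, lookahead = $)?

step 1: stack=$ U  input=x y a a $  — expand U → S x y T
step 2: stack=$ T y x S  input=x y a a $  — expand S → ε
step 3: stack=$ T y x  input=x y a a $  — match x
step 4: stack=$ T y  input=y a a $  — match y
step 5: stack=$ T  input=a a $  — expand T → a a
step 6: stack=$ a a  input=a a $  — match a
step 7: stack=$ a  input=a $  — match a
Accept reached after 7 steps.

7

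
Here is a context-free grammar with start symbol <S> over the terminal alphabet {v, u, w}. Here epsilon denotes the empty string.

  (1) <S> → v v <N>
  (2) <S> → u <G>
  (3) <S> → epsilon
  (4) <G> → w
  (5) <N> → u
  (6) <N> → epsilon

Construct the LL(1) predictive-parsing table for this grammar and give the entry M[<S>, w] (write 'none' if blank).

FIRST(<S>): from <S>→v v <N> we get {v}; from <S>→u <G> we get {u}; from <S>→epsilon we get {epsilon}. So FIRST(<S>) = {epsilon, u, v}.
FIRST(<G>): from <G>→w we get {w}. So FIRST(<G>) = {w}.
FIRST(<N>): from <N>→u we get {u}; from <N>→epsilon we get {epsilon}. So FIRST(<N>) = {epsilon, u}.
FOLLOW(<S>) includes $ since <S> is the start symbol.
FOLLOW(<S>): <S> appears on no right-hand side. Thus FOLLOW(<S>) = {$}.
For <S> → v v <N>: FIRST(v v <N>) = {v}, so it goes in M[<S>, t] for t ∈ {v}.
For <S> → u <G>: FIRST(u <G>) = {u}, so it goes in M[<S>, t] for t ∈ {u}.
For <S> → epsilon: FIRST(epsilon) = {epsilon}, so it goes in M[<S>, t] for t ∈ {}; since epsilon ∈ FIRST, also for every t ∈ FOLLOW(<S>) = {$}.
None of these place a production in M[<S>, w].

none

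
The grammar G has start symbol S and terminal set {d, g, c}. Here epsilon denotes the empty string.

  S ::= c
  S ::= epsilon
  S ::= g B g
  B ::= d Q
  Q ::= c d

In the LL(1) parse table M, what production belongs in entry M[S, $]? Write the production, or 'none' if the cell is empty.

FIRST(S): from S::=c we get {c}; from S::=epsilon we get {epsilon}; from S::=g B g we get {g}. So FIRST(S) = {epsilon, c, g}.
FIRST(B): from B::=d Q we get {d}. So FIRST(B) = {d}.
FIRST(Q): from Q::=c d we get {c}. So FIRST(Q) = {c}.
FOLLOW(S) includes $ since S is the start symbol.
FOLLOW(S): S appears on no right-hand side. Thus FOLLOW(S) = {$}.
For S ::= c: FIRST(c) = {c}, so it goes in M[S, t] for t ∈ {c}.
For S ::= epsilon: FIRST(epsilon) = {epsilon}, so it goes in M[S, t] for t ∈ {}; since epsilon ∈ FIRST, also for every t ∈ FOLLOW(S) = {$}.
For S ::= g B g: FIRST(g B g) = {g}, so it goes in M[S, t] for t ∈ {g}.

S ::= epsilon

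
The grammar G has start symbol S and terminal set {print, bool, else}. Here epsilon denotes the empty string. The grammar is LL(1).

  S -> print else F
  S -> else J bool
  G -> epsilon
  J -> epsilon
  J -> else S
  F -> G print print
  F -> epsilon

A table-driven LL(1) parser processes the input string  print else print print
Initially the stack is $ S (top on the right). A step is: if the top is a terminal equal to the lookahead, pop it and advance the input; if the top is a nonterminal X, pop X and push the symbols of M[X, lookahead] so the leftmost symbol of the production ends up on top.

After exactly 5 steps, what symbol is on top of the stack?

print

step 1: stack=$ S  input=print else print print $  — expand S -> print else F
step 2: stack=$ F else print  input=print else print print $  — match print
step 3: stack=$ F else  input=else print print $  — match else
step 4: stack=$ F  input=print print $  — expand F -> G print print
step 5: stack=$ print print G  input=print print $  — expand G -> epsilon
Stack after step 5: $ print print (top = print).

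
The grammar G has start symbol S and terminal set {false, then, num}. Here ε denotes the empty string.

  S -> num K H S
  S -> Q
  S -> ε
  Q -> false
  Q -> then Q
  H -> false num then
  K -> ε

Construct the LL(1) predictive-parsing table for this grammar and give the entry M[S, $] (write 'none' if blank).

FIRST(Q): from Q->false we get {false}; from Q->then Q we get {then}. So FIRST(Q) = {false, then}.
FIRST(H): from H->false num then we get {false}. So FIRST(H) = {false}.
FIRST(K): from K->ε we get {ε}. So FIRST(K) = {ε}.
FIRST(S): from S->num K H S we get {num}; from S->Q we get {false, then}; from S->ε we get {ε}. So FIRST(S) = {ε, false, num, then}.
FOLLOW(S) includes $ since S is the start symbol.
FOLLOW(S): in S->num K H S, the suffix after S is empty (adds nothing new). Thus FOLLOW(S) = {$}.
For S -> num K H S: FIRST(num K H S) = {num}, so it goes in M[S, t] for t ∈ {num}.
For S -> Q: FIRST(Q) = {false, then}, so it goes in M[S, t] for t ∈ {false, then}.
For S -> ε: FIRST(ε) = {ε}, so it goes in M[S, t] for t ∈ {}; since ε ∈ FIRST, also for every t ∈ FOLLOW(S) = {$}.

S -> ε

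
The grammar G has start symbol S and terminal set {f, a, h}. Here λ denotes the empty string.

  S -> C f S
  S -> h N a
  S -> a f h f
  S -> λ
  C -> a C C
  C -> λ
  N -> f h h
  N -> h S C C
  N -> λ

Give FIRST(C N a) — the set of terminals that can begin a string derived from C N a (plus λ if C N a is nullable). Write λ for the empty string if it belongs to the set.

{a, f, h}

FIRST(C) = {λ, a}
FIRST(N) = {λ, f, h}
FIRST(S) = {λ, a, f, h}  (via C f S)
FIRST(C N a): take FIRST of each symbol in turn, carrying on past any symbol whose FIRST contains λ; result {a, f, h}.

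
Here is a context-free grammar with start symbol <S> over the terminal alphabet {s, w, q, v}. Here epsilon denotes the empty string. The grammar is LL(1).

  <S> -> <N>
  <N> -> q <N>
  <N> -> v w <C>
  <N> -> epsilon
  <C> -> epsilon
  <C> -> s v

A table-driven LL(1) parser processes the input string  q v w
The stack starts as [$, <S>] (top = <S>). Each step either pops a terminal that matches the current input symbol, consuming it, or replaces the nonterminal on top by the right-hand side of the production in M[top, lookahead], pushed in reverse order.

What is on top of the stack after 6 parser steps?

step 1: stack=$ <S>  input=q v w $  — expand <S> -> <N>
step 2: stack=$ <N>  input=q v w $  — expand <N> -> q <N>
step 3: stack=$ <N> q  input=q v w $  — match q
step 4: stack=$ <N>  input=v w $  — expand <N> -> v w <C>
step 5: stack=$ <C> w v  input=v w $  — match v
step 6: stack=$ <C> w  input=w $  — match w
Stack after step 6: $ <C> (top = <C>).

<C>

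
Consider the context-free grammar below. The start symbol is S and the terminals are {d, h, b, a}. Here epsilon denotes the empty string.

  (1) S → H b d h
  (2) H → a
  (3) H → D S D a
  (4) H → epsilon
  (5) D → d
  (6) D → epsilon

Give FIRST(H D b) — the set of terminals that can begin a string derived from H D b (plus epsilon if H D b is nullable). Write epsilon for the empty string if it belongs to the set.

{a, b, d}

FIRST(D): from D→d we get {d}; from D→epsilon we get {epsilon}. So FIRST(D) = {epsilon, d}.
FIRST(S): from S→H b d h we get {a, b, d}. So FIRST(S) = {a, b, d}.
FIRST(H): from H→a we get {a}; from H→D S D a we get {a, b, d}; from H→epsilon we get {epsilon}. So FIRST(H) = {epsilon, a, b, d}.
FIRST(H D b): take FIRST of each symbol in turn, carrying on past any symbol whose FIRST contains epsilon; result {a, b, d}.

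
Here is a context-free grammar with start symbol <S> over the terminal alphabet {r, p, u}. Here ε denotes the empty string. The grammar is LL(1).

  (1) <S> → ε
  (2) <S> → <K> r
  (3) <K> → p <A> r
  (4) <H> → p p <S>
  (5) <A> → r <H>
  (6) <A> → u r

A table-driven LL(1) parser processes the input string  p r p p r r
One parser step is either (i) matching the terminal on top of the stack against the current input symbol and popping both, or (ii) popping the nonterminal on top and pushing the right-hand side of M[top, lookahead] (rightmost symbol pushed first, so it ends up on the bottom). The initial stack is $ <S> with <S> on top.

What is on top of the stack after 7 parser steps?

p

step 1: stack=$ <S>  input=p r p p r r $  — expand <S> → <K> r
step 2: stack=$ r <K>  input=p r p p r r $  — expand <K> → p <A> r
step 3: stack=$ r r <A> p  input=p r p p r r $  — match p
step 4: stack=$ r r <A>  input=r p p r r $  — expand <A> → r <H>
step 5: stack=$ r r <H> r  input=r p p r r $  — match r
step 6: stack=$ r r <H>  input=p p r r $  — expand <H> → p p <S>
step 7: stack=$ r r <S> p p  input=p p r r $  — match p
Stack after step 7: $ r r <S> p (top = p).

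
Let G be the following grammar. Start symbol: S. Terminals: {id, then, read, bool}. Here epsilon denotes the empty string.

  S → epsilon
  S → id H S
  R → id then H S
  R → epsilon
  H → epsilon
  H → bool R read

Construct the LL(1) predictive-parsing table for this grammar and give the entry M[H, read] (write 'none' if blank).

H → epsilon

FIRST(S): from S→epsilon we get {epsilon}; from S→id H S we get {id}. So FIRST(S) = {epsilon, id}.
FIRST(R): from R→id then H S we get {id}; from R→epsilon we get {epsilon}. So FIRST(R) = {epsilon, id}.
FIRST(H): from H→epsilon we get {epsilon}; from H→bool R read we get {bool}. So FIRST(H) = {epsilon, bool}.
FOLLOW(S) includes $ since S is the start symbol.
FOLLOW(R): in H→bool R read, R is followed by read with FIRST {read}. Thus FOLLOW(R) = {read}.
FOLLOW(S): in S→id H S, the suffix after S is empty (adds nothing new); in R→id then H S, the suffix after S is empty, so FOLLOW(S) ⊇ FOLLOW(R) = {read}. Thus FOLLOW(S) = {$, read}.
FOLLOW(H): in S→id H S, H is followed by S with FIRST {epsilon, id}; in S→id H S, the suffix after H is nullable, so FOLLOW(H) ⊇ FOLLOW(S) = {$, read}; in R→id then H S, H is followed by S with FIRST {epsilon, id}; in R→id then H S, the suffix after H is nullable, so FOLLOW(H) ⊇ FOLLOW(R) = {read}. Thus FOLLOW(H) = {$, id, read}.
For H → epsilon: FIRST(epsilon) = {epsilon}, so it goes in M[H, t] for t ∈ {}; since epsilon ∈ FIRST, also for every t ∈ FOLLOW(H) = {$, id, read}.
For H → bool R read: FIRST(bool R read) = {bool}, so it goes in M[H, t] for t ∈ {bool}.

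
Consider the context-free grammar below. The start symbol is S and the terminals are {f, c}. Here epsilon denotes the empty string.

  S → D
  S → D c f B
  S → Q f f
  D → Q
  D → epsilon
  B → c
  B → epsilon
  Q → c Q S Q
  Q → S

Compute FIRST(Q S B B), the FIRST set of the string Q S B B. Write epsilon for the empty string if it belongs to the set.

FIRST(B) = {epsilon, c}
FIRST(S) = {epsilon, c, f}  (via D, D c f B, Q f f)
FIRST(Q) = {epsilon, c, f}  (via S)
FIRST(D) = {epsilon, c, f}  (via Q)
FIRST(Q S B B): take FIRST of each symbol in turn, carrying on past any symbol whose FIRST contains epsilon; result {epsilon, c, f}.

{epsilon, c, f}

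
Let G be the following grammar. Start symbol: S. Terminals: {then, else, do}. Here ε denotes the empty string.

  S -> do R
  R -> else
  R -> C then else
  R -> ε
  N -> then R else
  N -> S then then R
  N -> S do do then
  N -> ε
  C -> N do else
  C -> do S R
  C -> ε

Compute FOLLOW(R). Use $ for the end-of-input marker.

{$, do, else, then}

FIRST(S): from S->do R we get {do}. So FIRST(S) = {do}.
FIRST(N): from N->then R else we get {then}; from N->S then then R we get {do}; from N->S do do then we get {do}; from N->ε we get {ε}. So FIRST(N) = {ε, do, then}.
FIRST(C): from C->N do else we get {do, then}; from C->do S R we get {do}; from C->ε we get {ε}. So FIRST(C) = {ε, do, then}.
FIRST(R): from R->else we get {else}; from R->C then else we get {do, then}; from R->ε we get {ε}. So FIRST(R) = {ε, do, else, then}.
FOLLOW(S) includes $ since S is the start symbol.
FOLLOW(N): in C->N do else, N is followed by do else with FIRST {do}. Thus FOLLOW(N) = {do}.
FOLLOW(C): in R->C then else, C is followed by then else with FIRST {then}. Thus FOLLOW(C) = {then}.
FOLLOW(S): in N->S then then R, S is followed by then then R with FIRST {then}; in N->S do do then, S is followed by do do then with FIRST {do}; in C->do S R, S is followed by R with FIRST {ε, do, else, then}; in C->do S R, the suffix after S is nullable, so FOLLOW(S) ⊇ FOLLOW(C) = {then}. Thus FOLLOW(S) = {$, do, else, then}.
FOLLOW(R): in S->do R, the suffix after R is empty, so FOLLOW(R) ⊇ FOLLOW(S) = {$, do, else, then}; in N->then R else, R is followed by else with FIRST {else}; in N->S then then R, the suffix after R is empty, so FOLLOW(R) ⊇ FOLLOW(N) = {do}; in C->do S R, the suffix after R is empty, so FOLLOW(R) ⊇ FOLLOW(C) = {then}. Thus FOLLOW(R) = {$, do, else, then}.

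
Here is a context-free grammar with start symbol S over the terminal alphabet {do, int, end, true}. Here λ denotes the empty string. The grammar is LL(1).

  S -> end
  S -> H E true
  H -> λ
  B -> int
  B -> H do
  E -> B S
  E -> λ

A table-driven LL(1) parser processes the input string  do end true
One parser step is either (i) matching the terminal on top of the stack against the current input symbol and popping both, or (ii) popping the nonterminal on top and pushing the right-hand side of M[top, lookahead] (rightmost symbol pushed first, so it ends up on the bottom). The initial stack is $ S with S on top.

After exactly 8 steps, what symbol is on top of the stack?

true

step 1: stack=$ S  input=do end true $  — expand S -> H E true
step 2: stack=$ true E H  input=do end true $  — expand H -> λ
step 3: stack=$ true E  input=do end true $  — expand E -> B S
step 4: stack=$ true S B  input=do end true $  — expand B -> H do
step 5: stack=$ true S do H  input=do end true $  — expand H -> λ
step 6: stack=$ true S do  input=do end true $  — match do
step 7: stack=$ true S  input=end true $  — expand S -> end
step 8: stack=$ true end  input=end true $  — match end
Stack after step 8: $ true (top = true).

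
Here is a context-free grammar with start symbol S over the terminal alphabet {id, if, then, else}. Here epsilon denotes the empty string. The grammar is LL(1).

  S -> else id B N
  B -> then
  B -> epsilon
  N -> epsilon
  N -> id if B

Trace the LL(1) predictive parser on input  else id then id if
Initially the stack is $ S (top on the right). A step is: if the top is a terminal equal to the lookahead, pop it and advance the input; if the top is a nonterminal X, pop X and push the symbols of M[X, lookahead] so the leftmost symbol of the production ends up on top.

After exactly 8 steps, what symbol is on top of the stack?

     Stack          Input                 Action
  1  $ S            else id then id if $  expand S -> else id B N
  2  $ N B id else  else id then id if $  match else
  3  $ N B id       id then id if $       match id
  4  $ N B          then id if $          expand B -> then
  5  $ N then       then id if $          match then
  6  $ N            id if $               expand N -> id if B
  7  $ B if id      id if $               match id
  8  $ B if         if $                  match if
Stack after step 8: $ B (top = B).

B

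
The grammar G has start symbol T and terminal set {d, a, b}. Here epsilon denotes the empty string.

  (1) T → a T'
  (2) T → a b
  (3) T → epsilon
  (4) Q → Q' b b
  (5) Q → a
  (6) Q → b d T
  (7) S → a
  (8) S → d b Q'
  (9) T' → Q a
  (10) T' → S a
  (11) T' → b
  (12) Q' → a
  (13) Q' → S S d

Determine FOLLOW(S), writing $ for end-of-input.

{a, d}

FIRST(T): from T→a T' we get {a}; from T→a b we get {a}; from T→epsilon we get {epsilon}. So FIRST(T) = {epsilon, a}.
FIRST(S): from S→a we get {a}; from S→d b Q' we get {d}. So FIRST(S) = {a, d}.
FIRST(Q'): from Q'→a we get {a}; from Q'→S S d we get {a, d}. So FIRST(Q') = {a, d}.
FIRST(Q): from Q→Q' b b we get {a, d}; from Q→a we get {a}; from Q→b d T we get {b}. So FIRST(Q) = {a, b, d}.
FIRST(T'): from T'→Q a we get {a, b, d}; from T'→S a we get {a, d}; from T'→b we get {b}. So FIRST(T') = {a, b, d}.
FOLLOW(T) includes $ since T is the start symbol.
FOLLOW(Q): in T'→Q a, Q is followed by a with FIRST {a}. Thus FOLLOW(Q) = {a}.
FOLLOW(T): in Q→b d T, the suffix after T is empty, so FOLLOW(T) ⊇ FOLLOW(Q) = {a}. Thus FOLLOW(T) = {$, a}.
FOLLOW(S): in T'→S a, S is followed by a with FIRST {a}; in Q'→S S d (occurrence 1), S is followed by S d with FIRST {a, d}; in Q'→S S d (occurrence 2), S is followed by d with FIRST {d}. Thus FOLLOW(S) = {a, d}.
FOLLOW(T'): in T→a T', the suffix after T' is empty, so FOLLOW(T') ⊇ FOLLOW(T) = {$, a}. Thus FOLLOW(T') = {$, a}.
FOLLOW(Q'): in Q→Q' b b, Q' is followed by b b with FIRST {b}; in S→d b Q', the suffix after Q' is empty, so FOLLOW(Q') ⊇ FOLLOW(S) = {a, d}. Thus FOLLOW(Q') = {a, b, d}.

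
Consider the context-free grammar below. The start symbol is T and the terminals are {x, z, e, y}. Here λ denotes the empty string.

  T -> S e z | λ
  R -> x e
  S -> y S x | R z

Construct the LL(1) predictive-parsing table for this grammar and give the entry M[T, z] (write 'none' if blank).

FIRST(R) = {x}
FIRST(S) = {x, y}  (via R z)
FIRST(T) = {λ, x, y}  (via S e z)
FOLLOW(T) includes $ since T is the start symbol.
FOLLOW(T): T appears on no right-hand side. Thus FOLLOW(T) = {$}.
For T -> S e z: FIRST(S e z) = {x, y}, so it goes in M[T, t] for t ∈ {x, y}.
For T -> λ: FIRST(λ) = {λ}, so it goes in M[T, t] for t ∈ {}; since λ ∈ FIRST, also for every t ∈ FOLLOW(T) = {$}.
None of these place a production in M[T, z].

none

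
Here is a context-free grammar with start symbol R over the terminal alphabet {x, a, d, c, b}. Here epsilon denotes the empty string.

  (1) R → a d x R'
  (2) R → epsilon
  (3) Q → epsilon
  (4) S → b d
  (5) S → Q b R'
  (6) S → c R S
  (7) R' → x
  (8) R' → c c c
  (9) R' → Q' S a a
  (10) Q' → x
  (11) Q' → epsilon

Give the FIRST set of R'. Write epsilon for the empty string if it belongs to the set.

FIRST(R) = {epsilon, a}
FIRST(Q) = {epsilon}
FIRST(Q') = {epsilon, x}
FIRST(S) = {b, c}  (via Q b R')
FIRST(R') = {b, c, x}  (via Q' S a a)

{b, c, x}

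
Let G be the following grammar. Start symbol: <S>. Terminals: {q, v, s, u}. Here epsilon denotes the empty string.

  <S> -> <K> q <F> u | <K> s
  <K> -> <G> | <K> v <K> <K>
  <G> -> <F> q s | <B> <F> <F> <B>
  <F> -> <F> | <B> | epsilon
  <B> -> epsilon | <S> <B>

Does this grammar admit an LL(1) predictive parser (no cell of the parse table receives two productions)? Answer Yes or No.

FIRST(<S>) = {q, s, v}
FIRST(<K>) = {epsilon, q, s, v}
FIRST(<G>) = {epsilon, q, s, v}
FIRST(<F>) = {epsilon, q, s, v}
FIRST(<B>) = {epsilon, q, s, v}
FOLLOW(<S>) = {$, q, s, u, v}
FOLLOW(<K>) = {q, s, v}
FOLLOW(<G>) = {q, s, v}
FOLLOW(<F>) = {q, s, u, v}
FOLLOW(<B>) = {q, s, u, v}
Cell M[<B>, q] receives both <B> -> epsilon and <B> -> <S> <B> — the grammar is not LL(1).

No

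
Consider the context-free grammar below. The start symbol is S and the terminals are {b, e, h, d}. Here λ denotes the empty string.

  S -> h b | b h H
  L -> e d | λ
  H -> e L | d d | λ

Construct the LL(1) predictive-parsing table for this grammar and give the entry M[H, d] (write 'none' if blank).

FIRST(S): from S->h b we get {h}; from S->b h H we get {b}. So FIRST(S) = {b, h}.
FIRST(L): from L->e d we get {e}; from L->λ we get {λ}. So FIRST(L) = {λ, e}.
FIRST(H): from H->e L we get {e}; from H->d d we get {d}; from H->λ we get {λ}. So FIRST(H) = {λ, d, e}.
FOLLOW(S) includes $ since S is the start symbol.
FOLLOW(S): S appears on no right-hand side. Thus FOLLOW(S) = {$}.
FOLLOW(H): in S->b h H, the suffix after H is empty, so FOLLOW(H) ⊇ FOLLOW(S) = {$}. Thus FOLLOW(H) = {$}.
For H -> e L: FIRST(e L) = {e}, so it goes in M[H, t] for t ∈ {e}.
For H -> d d: FIRST(d d) = {d}, so it goes in M[H, t] for t ∈ {d}.
For H -> λ: FIRST(λ) = {λ}, so it goes in M[H, t] for t ∈ {}; since λ ∈ FIRST, also for every t ∈ FOLLOW(H) = {$}.

H -> d d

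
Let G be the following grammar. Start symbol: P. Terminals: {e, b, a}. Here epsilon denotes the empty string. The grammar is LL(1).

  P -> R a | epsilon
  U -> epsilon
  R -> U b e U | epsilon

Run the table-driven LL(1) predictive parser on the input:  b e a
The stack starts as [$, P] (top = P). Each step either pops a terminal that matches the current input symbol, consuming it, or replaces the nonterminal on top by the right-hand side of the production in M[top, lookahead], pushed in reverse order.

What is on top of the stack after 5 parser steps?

U

     Stack        Input    Action
  1  $ P          b e a $  expand P -> R a
  2  $ a R        b e a $  expand R -> U b e U
  3  $ a U e b U  b e a $  expand U -> epsilon
  4  $ a U e b    b e a $  match b
  5  $ a U e      e a $    match e
Stack after step 5: $ a U (top = U).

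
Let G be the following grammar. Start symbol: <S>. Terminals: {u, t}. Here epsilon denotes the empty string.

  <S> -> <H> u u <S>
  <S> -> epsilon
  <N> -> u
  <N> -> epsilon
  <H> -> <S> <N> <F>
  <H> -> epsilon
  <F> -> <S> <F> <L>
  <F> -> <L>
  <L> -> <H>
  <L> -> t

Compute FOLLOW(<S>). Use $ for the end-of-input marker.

FIRST(<N>): from <N>->u we get {u}; from <N>->epsilon we get {epsilon}. So FIRST(<N>) = {epsilon, u}.
FIRST(<S>): from <S>-><H> u u <S> we get {t, u}; from <S>->epsilon we get {epsilon}. So FIRST(<S>) = {epsilon, t, u}.
FIRST(<H>): from <H>-><S> <N> <F> we get {epsilon, t, u}; from <H>->epsilon we get {epsilon}. So FIRST(<H>) = {epsilon, t, u}.
FIRST(<L>): from <L>-><H> we get {epsilon, t, u}; from <L>->t we get {t}. So FIRST(<L>) = {epsilon, t, u}.
FIRST(<F>): from <F>-><S> <F> <L> we get {epsilon, t, u}; from <F>-><L> we get {epsilon, t, u}. So FIRST(<F>) = {epsilon, t, u}.
FOLLOW(<S>) includes $ since <S> is the start symbol.
FOLLOW(<S>): in <S>-><H> u u <S>, the suffix after <S> is empty (adds nothing new); in <H>-><S> <N> <F>, <S> is followed by <N> <F> with FIRST {epsilon, t, u}; in <H>-><S> <N> <F>, the suffix after <S> is nullable, so FOLLOW(<S>) ⊇ FOLLOW(<H>) = {t, u}; in <F>-><S> <F> <L>, <S> is followed by <F> <L> with FIRST {epsilon, t, u}; in <F>-><S> <F> <L>, the suffix after <S> is nullable, so FOLLOW(<S>) ⊇ FOLLOW(<F>) = {t, u}. Thus FOLLOW(<S>) = {$, t, u}.
FOLLOW(<N>): in <H>-><S> <N> <F>, <N> is followed by <F> with FIRST {epsilon, t, u}; in <H>-><S> <N> <F>, the suffix after <N> is nullable, so FOLLOW(<N>) ⊇ FOLLOW(<H>) = {t, u}. Thus FOLLOW(<N>) = {t, u}.
FOLLOW(<H>): in <S>-><H> u u <S>, <H> is followed by u u <S> with FIRST {u}; in <L>-><H>, the suffix after <H> is empty, so FOLLOW(<H>) ⊇ FOLLOW(<L>) = {t, u}. Thus FOLLOW(<H>) = {t, u}.
FOLLOW(<F>): in <H>-><S> <N> <F>, the suffix after <F> is empty, so FOLLOW(<F>) ⊇ FOLLOW(<H>) = {t, u}; in <F>-><S> <F> <L>, <F> is followed by <L> with FIRST {epsilon, t, u}; in <F>-><S> <F> <L>, the suffix after <F> is nullable (adds nothing new). Thus FOLLOW(<F>) = {t, u}.
FOLLOW(<L>): in <F>-><S> <F> <L>, the suffix after <L> is empty, so FOLLOW(<L>) ⊇ FOLLOW(<F>) = {t, u}; in <F>-><L>, the suffix after <L> is empty, so FOLLOW(<L>) ⊇ FOLLOW(<F>) = {t, u}. Thus FOLLOW(<L>) = {t, u}.

{$, t, u}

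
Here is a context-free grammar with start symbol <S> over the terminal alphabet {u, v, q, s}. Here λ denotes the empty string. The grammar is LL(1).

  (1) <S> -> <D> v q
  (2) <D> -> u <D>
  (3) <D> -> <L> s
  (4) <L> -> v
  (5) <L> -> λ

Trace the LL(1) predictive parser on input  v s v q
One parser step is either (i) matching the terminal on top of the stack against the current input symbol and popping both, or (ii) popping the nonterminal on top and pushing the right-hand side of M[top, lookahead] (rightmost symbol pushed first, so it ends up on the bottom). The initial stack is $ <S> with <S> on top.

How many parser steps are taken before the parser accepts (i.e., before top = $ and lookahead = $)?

step 1: stack=$ <S>  input=v s v q $  — expand <S> -> <D> v q
step 2: stack=$ q v <D>  input=v s v q $  — expand <D> -> <L> s
step 3: stack=$ q v s <L>  input=v s v q $  — expand <L> -> v
step 4: stack=$ q v s v  input=v s v q $  — match v
step 5: stack=$ q v s  input=s v q $  — match s
step 6: stack=$ q v  input=v q $  — match v
step 7: stack=$ q  input=q $  — match q
Accept reached after 7 steps.

7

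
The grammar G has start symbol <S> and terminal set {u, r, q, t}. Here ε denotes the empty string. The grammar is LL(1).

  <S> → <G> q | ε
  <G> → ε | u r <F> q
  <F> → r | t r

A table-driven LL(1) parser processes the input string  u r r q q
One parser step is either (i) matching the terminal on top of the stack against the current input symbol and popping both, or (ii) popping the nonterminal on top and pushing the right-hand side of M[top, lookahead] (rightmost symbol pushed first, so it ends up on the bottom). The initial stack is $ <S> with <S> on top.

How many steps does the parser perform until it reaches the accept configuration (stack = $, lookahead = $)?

8

     Stack          Input        Action
  1  $ <S>          u r r q q $  expand <S> → <G> q
  2  $ q <G>        u r r q q $  expand <G> → u r <F> q
  3  $ q q <F> r u  u r r q q $  match u
  4  $ q q <F> r    r r q q $    match r
  5  $ q q <F>      r q q $      expand <F> → r
  6  $ q q r        r q q $      match r
  7  $ q q          q q $        match q
  8  $ q            q $          match q
Accept reached after 8 steps.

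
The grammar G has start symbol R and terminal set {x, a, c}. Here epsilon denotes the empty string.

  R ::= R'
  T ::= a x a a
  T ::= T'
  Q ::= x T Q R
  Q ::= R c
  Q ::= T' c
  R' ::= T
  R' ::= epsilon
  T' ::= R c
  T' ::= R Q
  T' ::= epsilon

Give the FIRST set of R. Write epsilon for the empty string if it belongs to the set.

{epsilon, a, c, x}

FIRST(R) = {epsilon, a, c, x}  (via R')
FIRST(T) = {epsilon, a, c, x}  (via T')
FIRST(R') = {epsilon, a, c, x}  (via T)
FIRST(Q) = {a, c, x}  (via R c, T' c)
FIRST(T') = {epsilon, a, c, x}  (via R c, R Q)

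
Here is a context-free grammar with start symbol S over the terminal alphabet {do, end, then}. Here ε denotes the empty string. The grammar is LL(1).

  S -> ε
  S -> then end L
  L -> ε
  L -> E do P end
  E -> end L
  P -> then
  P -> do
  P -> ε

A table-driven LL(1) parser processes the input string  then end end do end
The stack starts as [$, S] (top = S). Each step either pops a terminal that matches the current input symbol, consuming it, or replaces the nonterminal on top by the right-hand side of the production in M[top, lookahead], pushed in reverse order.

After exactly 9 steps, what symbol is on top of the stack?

end

     Stack             Input                  Action
  1  $ S               then end end do end $  expand S -> then end L
  2  $ L end then      then end end do end $  match then
  3  $ L end           end end do end $       match end
  4  $ L               end do end $           expand L -> E do P end
  5  $ end P do E      end do end $           expand E -> end L
  6  $ end P do L end  end do end $           match end
  7  $ end P do L      do end $               expand L -> ε
  8  $ end P do        do end $               match do
  9  $ end P           end $                  expand P -> ε
Stack after step 9: $ end (top = end).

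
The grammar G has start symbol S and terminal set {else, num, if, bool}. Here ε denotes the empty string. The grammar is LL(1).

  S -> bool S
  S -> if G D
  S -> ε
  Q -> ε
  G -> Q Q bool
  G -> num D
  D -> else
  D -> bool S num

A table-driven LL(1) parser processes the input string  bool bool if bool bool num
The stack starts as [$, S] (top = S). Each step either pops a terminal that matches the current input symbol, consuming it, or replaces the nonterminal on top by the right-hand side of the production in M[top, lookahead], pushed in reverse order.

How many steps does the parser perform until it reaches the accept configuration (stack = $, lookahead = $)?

14

step 1: stack=$ S  input=bool bool if bool bool num $  — expand S -> bool S
step 2: stack=$ S bool  input=bool bool if bool bool num $  — match bool
step 3: stack=$ S  input=bool if bool bool num $  — expand S -> bool S
step 4: stack=$ S bool  input=bool if bool bool num $  — match bool
step 5: stack=$ S  input=if bool bool num $  — expand S -> if G D
step 6: stack=$ D G if  input=if bool bool num $  — match if
step 7: stack=$ D G  input=bool bool num $  — expand G -> Q Q bool
step 8: stack=$ D bool Q Q  input=bool bool num $  — expand Q -> ε
step 9: stack=$ D bool Q  input=bool bool num $  — expand Q -> ε
step 10: stack=$ D bool  input=bool bool num $  — match bool
step 11: stack=$ D  input=bool num $  — expand D -> bool S num
step 12: stack=$ num S bool  input=bool num $  — match bool
step 13: stack=$ num S  input=num $  — expand S -> ε
step 14: stack=$ num  input=num $  — match num
Accept reached after 14 steps.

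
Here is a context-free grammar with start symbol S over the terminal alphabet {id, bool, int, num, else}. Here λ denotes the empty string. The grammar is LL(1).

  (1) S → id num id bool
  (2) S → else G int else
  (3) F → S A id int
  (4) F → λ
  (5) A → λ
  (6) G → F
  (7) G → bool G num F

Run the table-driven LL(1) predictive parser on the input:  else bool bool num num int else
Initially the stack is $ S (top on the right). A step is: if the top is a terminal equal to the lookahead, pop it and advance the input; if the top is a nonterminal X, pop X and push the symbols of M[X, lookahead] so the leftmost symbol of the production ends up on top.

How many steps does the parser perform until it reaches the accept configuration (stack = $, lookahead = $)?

14

step 1: stack=$ S  input=else bool bool num num int else $  — expand S → else G int else
step 2: stack=$ else int G else  input=else bool bool num num int else $  — match else
step 3: stack=$ else int G  input=bool bool num num int else $  — expand G → bool G num F
step 4: stack=$ else int F num G bool  input=bool bool num num int else $  — match bool
step 5: stack=$ else int F num G  input=bool num num int else $  — expand G → bool G num F
step 6: stack=$ else int F num F num G bool  input=bool num num int else $  — match bool
step 7: stack=$ else int F num F num G  input=num num int else $  — expand G → F
step 8: stack=$ else int F num F num F  input=num num int else $  — expand F → λ
step 9: stack=$ else int F num F num  input=num num int else $  — match num
step 10: stack=$ else int F num F  input=num int else $  — expand F → λ
step 11: stack=$ else int F num  input=num int else $  — match num
step 12: stack=$ else int F  input=int else $  — expand F → λ
step 13: stack=$ else int  input=int else $  — match int
step 14: stack=$ else  input=else $  — match else
Accept reached after 14 steps.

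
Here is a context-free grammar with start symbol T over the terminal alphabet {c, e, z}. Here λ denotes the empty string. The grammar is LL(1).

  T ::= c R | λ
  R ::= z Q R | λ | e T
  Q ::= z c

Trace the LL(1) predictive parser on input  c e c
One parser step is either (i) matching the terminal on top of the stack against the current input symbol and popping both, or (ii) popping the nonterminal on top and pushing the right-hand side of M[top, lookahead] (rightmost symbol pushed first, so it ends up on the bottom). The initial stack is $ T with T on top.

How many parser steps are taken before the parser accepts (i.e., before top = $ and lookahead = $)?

7

     Stack  Input    Action
  1  $ T    c e c $  expand T ::= c R
  2  $ R c  c e c $  match c
  3  $ R    e c $    expand R ::= e T
  4  $ T e  e c $    match e
  5  $ T    c $      expand T ::= c R
  6  $ R c  c $      match c
  7  $ R    $        expand R ::= λ
Accept reached after 7 steps.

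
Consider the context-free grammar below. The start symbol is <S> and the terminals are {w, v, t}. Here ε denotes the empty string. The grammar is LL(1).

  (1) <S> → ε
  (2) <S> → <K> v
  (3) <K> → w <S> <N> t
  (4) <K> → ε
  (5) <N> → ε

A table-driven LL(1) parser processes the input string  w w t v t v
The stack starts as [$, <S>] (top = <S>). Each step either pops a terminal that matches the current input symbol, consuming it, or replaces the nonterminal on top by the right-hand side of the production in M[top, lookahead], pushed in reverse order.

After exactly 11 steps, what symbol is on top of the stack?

      Stack                    Input          Action
   1  $ <S>                    w w t v t v $  expand <S> → <K> v
   2  $ v <K>                  w w t v t v $  expand <K> → w <S> <N> t
   3  $ v t <N> <S> w          w w t v t v $  match w
   4  $ v t <N> <S>            w t v t v $    expand <S> → <K> v
   5  $ v t <N> v <K>          w t v t v $    expand <K> → w <S> <N> t
   6  $ v t <N> v t <N> <S> w  w t v t v $    match w
   7  $ v t <N> v t <N> <S>    t v t v $      expand <S> → ε
   8  $ v t <N> v t <N>        t v t v $      expand <N> → ε
   9  $ v t <N> v t            t v t v $      match t
  10  $ v t <N> v              v t v $        match v
  11  $ v t <N>                t v $          expand <N> → ε
Stack after step 11: $ v t (top = t).

t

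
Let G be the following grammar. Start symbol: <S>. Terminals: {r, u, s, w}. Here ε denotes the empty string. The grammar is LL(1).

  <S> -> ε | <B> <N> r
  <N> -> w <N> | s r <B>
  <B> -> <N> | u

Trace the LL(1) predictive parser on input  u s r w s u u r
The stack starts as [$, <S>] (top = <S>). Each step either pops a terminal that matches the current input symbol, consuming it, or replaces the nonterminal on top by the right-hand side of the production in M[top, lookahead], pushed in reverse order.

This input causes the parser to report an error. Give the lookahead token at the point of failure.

u

step 1: stack=$ <S>  input=u s r w s u u r $  — expand <S> -> <B> <N> r
step 2: stack=$ r <N> <B>  input=u s r w s u u r $  — expand <B> -> u
step 3: stack=$ r <N> u  input=u s r w s u u r $  — match u
step 4: stack=$ r <N>  input=s r w s u u r $  — expand <N> -> s r <B>
step 5: stack=$ r <B> r s  input=s r w s u u r $  — match s
step 6: stack=$ r <B> r  input=r w s u u r $  — match r
step 7: stack=$ r <B>  input=w s u u r $  — expand <B> -> <N>
step 8: stack=$ r <N>  input=w s u u r $  — expand <N> -> w <N>
step 9: stack=$ r <N> w  input=w s u u r $  — match w
step 10: stack=$ r <N>  input=s u u r $  — expand <N> -> s r <B>
step 11: stack=$ r <B> r s  input=s u u r $  — match s
step 12: stack=$ r <B> r  input=u u r $  — error: top is terminal r but lookahead is u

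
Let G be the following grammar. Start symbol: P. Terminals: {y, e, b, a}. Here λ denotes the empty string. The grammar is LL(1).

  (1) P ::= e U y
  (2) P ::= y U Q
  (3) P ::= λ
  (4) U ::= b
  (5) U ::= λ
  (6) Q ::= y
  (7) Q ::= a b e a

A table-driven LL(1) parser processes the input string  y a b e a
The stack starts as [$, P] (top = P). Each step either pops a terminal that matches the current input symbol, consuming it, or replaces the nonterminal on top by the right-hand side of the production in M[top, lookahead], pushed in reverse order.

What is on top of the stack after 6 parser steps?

step 1: stack=$ P  input=y a b e a $  — expand P ::= y U Q
step 2: stack=$ Q U y  input=y a b e a $  — match y
step 3: stack=$ Q U  input=a b e a $  — expand U ::= λ
step 4: stack=$ Q  input=a b e a $  — expand Q ::= a b e a
step 5: stack=$ a e b a  input=a b e a $  — match a
step 6: stack=$ a e b  input=b e a $  — match b
Stack after step 6: $ a e (top = e).

e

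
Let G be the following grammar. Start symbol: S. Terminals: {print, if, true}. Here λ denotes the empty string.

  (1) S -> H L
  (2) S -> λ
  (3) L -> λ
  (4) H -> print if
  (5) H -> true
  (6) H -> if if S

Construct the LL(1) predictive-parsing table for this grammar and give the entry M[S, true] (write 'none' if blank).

FIRST(L): from L->λ we get {λ}. So FIRST(L) = {λ}.
FIRST(H): from H->print if we get {print}; from H->true we get {true}; from H->if if S we get {if}. So FIRST(H) = {if, print, true}.
FIRST(S): from S->H L we get {if, print, true}; from S->λ we get {λ}. So FIRST(S) = {λ, if, print, true}.
FOLLOW(S) includes $ since S is the start symbol.
FOLLOW(S): in H->if if S, the suffix after S is empty, so FOLLOW(S) ⊇ FOLLOW(H) = {$}. Thus FOLLOW(S) = {$}.
FOLLOW(H): in S->H L, H is followed by L with FIRST {λ}; in S->H L, the suffix after H is nullable, so FOLLOW(H) ⊇ FOLLOW(S) = {$}. Thus FOLLOW(H) = {$}.
For S -> H L: FIRST(H L) = {if, print, true}, so it goes in M[S, t] for t ∈ {if, print, true}.
For S -> λ: FIRST(λ) = {λ}, so it goes in M[S, t] for t ∈ {}; since λ ∈ FIRST, also for every t ∈ FOLLOW(S) = {$}.

S -> H L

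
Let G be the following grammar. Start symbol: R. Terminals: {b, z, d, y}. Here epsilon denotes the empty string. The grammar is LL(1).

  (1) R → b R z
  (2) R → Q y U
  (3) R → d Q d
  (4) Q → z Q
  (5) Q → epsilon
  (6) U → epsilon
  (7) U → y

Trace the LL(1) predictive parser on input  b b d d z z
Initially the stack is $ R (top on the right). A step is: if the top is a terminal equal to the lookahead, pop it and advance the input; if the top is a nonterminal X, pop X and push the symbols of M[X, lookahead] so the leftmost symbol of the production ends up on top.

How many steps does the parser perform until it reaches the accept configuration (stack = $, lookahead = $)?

      Stack        Input          Action
   1  $ R          b b d d z z $  expand R → b R z
   2  $ z R b      b b d d z z $  match b
   3  $ z R        b d d z z $    expand R → b R z
   4  $ z z R b    b d d z z $    match b
   5  $ z z R      d d z z $      expand R → d Q d
   6  $ z z d Q d  d d z z $      match d
   7  $ z z d Q    d z z $        expand Q → epsilon
   8  $ z z d      d z z $        match d
   9  $ z z        z z $          match z
  10  $ z          z $            match z
Accept reached after 10 steps.

10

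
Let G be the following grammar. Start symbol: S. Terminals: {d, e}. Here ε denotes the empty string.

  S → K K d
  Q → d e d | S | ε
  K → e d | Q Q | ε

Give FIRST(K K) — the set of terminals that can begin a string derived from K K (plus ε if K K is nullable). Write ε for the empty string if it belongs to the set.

FIRST(S): from S→K K d we get {d, e}. So FIRST(S) = {d, e}.
FIRST(Q): from Q→d e d we get {d}; from Q→S we get {d, e}; from Q→ε we get {ε}. So FIRST(Q) = {ε, d, e}.
FIRST(K): from K→e d we get {e}; from K→Q Q we get {ε, d, e}; from K→ε we get {ε}. So FIRST(K) = {ε, d, e}.
FIRST(K K): take FIRST of each symbol in turn, carrying on past any symbol whose FIRST contains ε; result {ε, d, e}.

{ε, d, e}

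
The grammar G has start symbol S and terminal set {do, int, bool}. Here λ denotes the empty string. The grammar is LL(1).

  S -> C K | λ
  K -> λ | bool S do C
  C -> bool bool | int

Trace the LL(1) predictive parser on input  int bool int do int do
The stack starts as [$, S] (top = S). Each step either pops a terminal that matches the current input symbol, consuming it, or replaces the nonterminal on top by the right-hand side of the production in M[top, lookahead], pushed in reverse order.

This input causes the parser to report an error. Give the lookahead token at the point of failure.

step 1: stack=$ S  input=int bool int do int do $  — expand S -> C K
step 2: stack=$ K C  input=int bool int do int do $  — expand C -> int
step 3: stack=$ K int  input=int bool int do int do $  — match int
step 4: stack=$ K  input=bool int do int do $  — expand K -> bool S do C
step 5: stack=$ C do S bool  input=bool int do int do $  — match bool
step 6: stack=$ C do S  input=int do int do $  — expand S -> C K
step 7: stack=$ C do K C  input=int do int do $  — expand C -> int
step 8: stack=$ C do K int  input=int do int do $  — match int
step 9: stack=$ C do K  input=do int do $  — expand K -> λ
step 10: stack=$ C do  input=do int do $  — match do
step 11: stack=$ C  input=int do $  — expand C -> int
step 12: stack=$ int  input=int do $  — match int
step 13: stack=$  input=do $  — error: stack empty but input remains

do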